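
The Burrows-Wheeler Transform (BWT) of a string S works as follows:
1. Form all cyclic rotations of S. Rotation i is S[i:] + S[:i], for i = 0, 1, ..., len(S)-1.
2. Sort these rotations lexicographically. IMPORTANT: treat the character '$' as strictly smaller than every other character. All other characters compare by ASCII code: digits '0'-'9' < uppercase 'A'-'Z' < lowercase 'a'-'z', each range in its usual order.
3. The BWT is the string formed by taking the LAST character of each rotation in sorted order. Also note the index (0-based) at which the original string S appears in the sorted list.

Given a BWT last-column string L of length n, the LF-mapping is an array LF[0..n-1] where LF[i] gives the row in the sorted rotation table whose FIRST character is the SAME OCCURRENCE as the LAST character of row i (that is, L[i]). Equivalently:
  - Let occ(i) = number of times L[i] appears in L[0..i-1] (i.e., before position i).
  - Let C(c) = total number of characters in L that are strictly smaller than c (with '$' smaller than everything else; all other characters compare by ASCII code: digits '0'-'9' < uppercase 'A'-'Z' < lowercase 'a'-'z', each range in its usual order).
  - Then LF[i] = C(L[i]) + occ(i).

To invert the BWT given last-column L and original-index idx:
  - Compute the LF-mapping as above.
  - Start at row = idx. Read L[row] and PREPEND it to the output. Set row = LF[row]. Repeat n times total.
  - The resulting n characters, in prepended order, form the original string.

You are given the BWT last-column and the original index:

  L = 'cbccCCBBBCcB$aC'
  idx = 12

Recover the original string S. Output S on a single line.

Answer: cBCacBCcbBCCBc$

Derivation:
LF mapping: 11 10 12 13 5 6 1 2 3 7 14 4 0 9 8
Walk LF starting at row 12, prepending L[row]:
  step 1: row=12, L[12]='$', prepend. Next row=LF[12]=0
  step 2: row=0, L[0]='c', prepend. Next row=LF[0]=11
  step 3: row=11, L[11]='B', prepend. Next row=LF[11]=4
  step 4: row=4, L[4]='C', prepend. Next row=LF[4]=5
  step 5: row=5, L[5]='C', prepend. Next row=LF[5]=6
  step 6: row=6, L[6]='B', prepend. Next row=LF[6]=1
  step 7: row=1, L[1]='b', prepend. Next row=LF[1]=10
  step 8: row=10, L[10]='c', prepend. Next row=LF[10]=14
  step 9: row=14, L[14]='C', prepend. Next row=LF[14]=8
  step 10: row=8, L[8]='B', prepend. Next row=LF[8]=3
  step 11: row=3, L[3]='c', prepend. Next row=LF[3]=13
  step 12: row=13, L[13]='a', prepend. Next row=LF[13]=9
  step 13: row=9, L[9]='C', prepend. Next row=LF[9]=7
  step 14: row=7, L[7]='B', prepend. Next row=LF[7]=2
  step 15: row=2, L[2]='c', prepend. Next row=LF[2]=12
Reversed output: cBCacBCcbBCCBc$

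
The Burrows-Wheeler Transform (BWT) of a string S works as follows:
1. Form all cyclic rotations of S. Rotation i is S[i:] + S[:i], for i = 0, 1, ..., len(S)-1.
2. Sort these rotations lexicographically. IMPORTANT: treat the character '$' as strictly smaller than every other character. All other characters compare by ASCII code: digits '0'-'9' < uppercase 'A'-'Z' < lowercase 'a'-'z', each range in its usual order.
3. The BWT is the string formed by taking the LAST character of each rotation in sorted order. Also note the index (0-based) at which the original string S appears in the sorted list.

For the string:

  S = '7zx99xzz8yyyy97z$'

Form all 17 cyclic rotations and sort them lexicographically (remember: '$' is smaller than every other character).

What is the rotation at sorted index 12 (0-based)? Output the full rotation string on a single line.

Answer: yyyy97z$7zx99xzz8

Derivation:
All 17 rotations (rotation i = S[i:]+S[:i]):
  rot[0] = 7zx99xzz8yyyy97z$
  rot[1] = zx99xzz8yyyy97z$7
  rot[2] = x99xzz8yyyy97z$7z
  rot[3] = 99xzz8yyyy97z$7zx
  rot[4] = 9xzz8yyyy97z$7zx9
  rot[5] = xzz8yyyy97z$7zx99
  rot[6] = zz8yyyy97z$7zx99x
  rot[7] = z8yyyy97z$7zx99xz
  rot[8] = 8yyyy97z$7zx99xzz
  rot[9] = yyyy97z$7zx99xzz8
  rot[10] = yyy97z$7zx99xzz8y
  rot[11] = yy97z$7zx99xzz8yy
  rot[12] = y97z$7zx99xzz8yyy
  rot[13] = 97z$7zx99xzz8yyyy
  rot[14] = 7z$7zx99xzz8yyyy9
  rot[15] = z$7zx99xzz8yyyy97
  rot[16] = $7zx99xzz8yyyy97z
Sorted (with $ < everything):
  sorted[0] = $7zx99xzz8yyyy97z
  sorted[1] = 7z$7zx99xzz8yyyy9
  sorted[2] = 7zx99xzz8yyyy97z$
  sorted[3] = 8yyyy97z$7zx99xzz
  sorted[4] = 97z$7zx99xzz8yyyy
  sorted[5] = 99xzz8yyyy97z$7zx
  sorted[6] = 9xzz8yyyy97z$7zx9
  sorted[7] = x99xzz8yyyy97z$7z
  sorted[8] = xzz8yyyy97z$7zx99
  sorted[9] = y97z$7zx99xzz8yyy
  sorted[10] = yy97z$7zx99xzz8yy
  sorted[11] = yyy97z$7zx99xzz8y
  sorted[12] = yyyy97z$7zx99xzz8
  sorted[13] = z$7zx99xzz8yyyy97
  sorted[14] = z8yyyy97z$7zx99xz
  sorted[15] = zx99xzz8yyyy97z$7
  sorted[16] = zz8yyyy97z$7zx99x
sorted[12] = yyyy97z$7zx99xzz8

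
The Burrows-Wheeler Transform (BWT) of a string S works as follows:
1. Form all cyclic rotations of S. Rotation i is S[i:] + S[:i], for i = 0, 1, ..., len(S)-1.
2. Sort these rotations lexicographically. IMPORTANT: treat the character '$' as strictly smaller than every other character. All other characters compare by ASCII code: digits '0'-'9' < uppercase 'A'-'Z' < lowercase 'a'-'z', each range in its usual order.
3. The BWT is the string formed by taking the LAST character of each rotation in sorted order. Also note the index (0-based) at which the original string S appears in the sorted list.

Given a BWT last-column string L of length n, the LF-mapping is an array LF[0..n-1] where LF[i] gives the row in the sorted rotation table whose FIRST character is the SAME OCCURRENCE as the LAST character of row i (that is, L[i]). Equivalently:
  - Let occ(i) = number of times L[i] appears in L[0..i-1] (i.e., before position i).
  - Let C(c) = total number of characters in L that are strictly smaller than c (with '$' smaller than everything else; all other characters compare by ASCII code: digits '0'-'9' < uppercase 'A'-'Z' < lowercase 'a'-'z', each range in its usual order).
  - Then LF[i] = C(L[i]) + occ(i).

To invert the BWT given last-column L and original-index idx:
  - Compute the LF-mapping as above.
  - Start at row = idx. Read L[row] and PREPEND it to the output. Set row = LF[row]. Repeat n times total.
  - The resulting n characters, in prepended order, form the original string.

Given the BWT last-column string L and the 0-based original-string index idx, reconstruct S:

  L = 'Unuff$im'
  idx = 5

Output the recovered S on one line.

LF mapping: 1 6 7 2 3 0 4 5
Walk LF starting at row 5, prepending L[row]:
  step 1: row=5, L[5]='$', prepend. Next row=LF[5]=0
  step 2: row=0, L[0]='U', prepend. Next row=LF[0]=1
  step 3: row=1, L[1]='n', prepend. Next row=LF[1]=6
  step 4: row=6, L[6]='i', prepend. Next row=LF[6]=4
  step 5: row=4, L[4]='f', prepend. Next row=LF[4]=3
  step 6: row=3, L[3]='f', prepend. Next row=LF[3]=2
  step 7: row=2, L[2]='u', prepend. Next row=LF[2]=7
  step 8: row=7, L[7]='m', prepend. Next row=LF[7]=5
Reversed output: muffinU$

Answer: muffinU$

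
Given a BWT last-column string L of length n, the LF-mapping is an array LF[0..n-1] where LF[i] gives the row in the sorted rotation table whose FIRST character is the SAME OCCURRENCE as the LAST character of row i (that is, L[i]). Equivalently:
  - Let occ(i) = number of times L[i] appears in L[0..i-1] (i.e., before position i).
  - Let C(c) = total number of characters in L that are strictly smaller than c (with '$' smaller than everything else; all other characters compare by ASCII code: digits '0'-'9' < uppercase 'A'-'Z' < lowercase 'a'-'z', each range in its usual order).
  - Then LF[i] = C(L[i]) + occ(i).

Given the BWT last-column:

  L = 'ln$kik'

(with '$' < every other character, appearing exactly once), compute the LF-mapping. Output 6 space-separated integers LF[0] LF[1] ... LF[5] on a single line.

Char counts: '$':1, 'i':1, 'k':2, 'l':1, 'n':1
C (first-col start): C('$')=0, C('i')=1, C('k')=2, C('l')=4, C('n')=5
L[0]='l': occ=0, LF[0]=C('l')+0=4+0=4
L[1]='n': occ=0, LF[1]=C('n')+0=5+0=5
L[2]='$': occ=0, LF[2]=C('$')+0=0+0=0
L[3]='k': occ=0, LF[3]=C('k')+0=2+0=2
L[4]='i': occ=0, LF[4]=C('i')+0=1+0=1
L[5]='k': occ=1, LF[5]=C('k')+1=2+1=3

Answer: 4 5 0 2 1 3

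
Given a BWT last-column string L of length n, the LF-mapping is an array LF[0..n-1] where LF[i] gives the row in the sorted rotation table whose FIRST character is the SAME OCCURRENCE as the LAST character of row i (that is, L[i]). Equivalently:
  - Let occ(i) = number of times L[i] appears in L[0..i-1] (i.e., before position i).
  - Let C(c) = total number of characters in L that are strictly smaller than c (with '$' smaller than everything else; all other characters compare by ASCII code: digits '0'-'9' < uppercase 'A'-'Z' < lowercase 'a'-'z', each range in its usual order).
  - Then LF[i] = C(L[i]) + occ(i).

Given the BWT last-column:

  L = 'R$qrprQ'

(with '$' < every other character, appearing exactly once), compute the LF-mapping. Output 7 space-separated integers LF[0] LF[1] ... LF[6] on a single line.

Char counts: '$':1, 'Q':1, 'R':1, 'p':1, 'q':1, 'r':2
C (first-col start): C('$')=0, C('Q')=1, C('R')=2, C('p')=3, C('q')=4, C('r')=5
L[0]='R': occ=0, LF[0]=C('R')+0=2+0=2
L[1]='$': occ=0, LF[1]=C('$')+0=0+0=0
L[2]='q': occ=0, LF[2]=C('q')+0=4+0=4
L[3]='r': occ=0, LF[3]=C('r')+0=5+0=5
L[4]='p': occ=0, LF[4]=C('p')+0=3+0=3
L[5]='r': occ=1, LF[5]=C('r')+1=5+1=6
L[6]='Q': occ=0, LF[6]=C('Q')+0=1+0=1

Answer: 2 0 4 5 3 6 1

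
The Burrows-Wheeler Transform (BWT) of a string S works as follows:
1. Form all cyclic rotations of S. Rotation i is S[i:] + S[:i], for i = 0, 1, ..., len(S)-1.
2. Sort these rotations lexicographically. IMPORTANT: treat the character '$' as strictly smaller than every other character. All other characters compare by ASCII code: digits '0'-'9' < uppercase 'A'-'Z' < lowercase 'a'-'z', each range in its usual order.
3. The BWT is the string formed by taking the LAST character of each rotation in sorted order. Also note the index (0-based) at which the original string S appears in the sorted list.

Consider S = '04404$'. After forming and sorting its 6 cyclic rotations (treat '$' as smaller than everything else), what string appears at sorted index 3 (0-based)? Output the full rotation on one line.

All 6 rotations (rotation i = S[i:]+S[:i]):
  rot[0] = 04404$
  rot[1] = 4404$0
  rot[2] = 404$04
  rot[3] = 04$044
  rot[4] = 4$0440
  rot[5] = $04404
Sorted (with $ < everything):
  sorted[0] = $04404
  sorted[1] = 04$044
  sorted[2] = 04404$
  sorted[3] = 4$0440
  sorted[4] = 404$04
  sorted[5] = 4404$0
sorted[3] = 4$0440

Answer: 4$0440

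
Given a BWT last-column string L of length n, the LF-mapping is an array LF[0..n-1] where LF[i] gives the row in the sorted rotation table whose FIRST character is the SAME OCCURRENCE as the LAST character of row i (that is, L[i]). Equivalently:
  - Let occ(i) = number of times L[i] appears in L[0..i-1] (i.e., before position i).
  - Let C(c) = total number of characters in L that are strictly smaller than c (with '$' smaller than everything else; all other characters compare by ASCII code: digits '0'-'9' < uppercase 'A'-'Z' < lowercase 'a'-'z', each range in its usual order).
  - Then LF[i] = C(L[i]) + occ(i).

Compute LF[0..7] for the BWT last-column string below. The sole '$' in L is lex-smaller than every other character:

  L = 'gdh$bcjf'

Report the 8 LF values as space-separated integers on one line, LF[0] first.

Char counts: '$':1, 'b':1, 'c':1, 'd':1, 'f':1, 'g':1, 'h':1, 'j':1
C (first-col start): C('$')=0, C('b')=1, C('c')=2, C('d')=3, C('f')=4, C('g')=5, C('h')=6, C('j')=7
L[0]='g': occ=0, LF[0]=C('g')+0=5+0=5
L[1]='d': occ=0, LF[1]=C('d')+0=3+0=3
L[2]='h': occ=0, LF[2]=C('h')+0=6+0=6
L[3]='$': occ=0, LF[3]=C('$')+0=0+0=0
L[4]='b': occ=0, LF[4]=C('b')+0=1+0=1
L[5]='c': occ=0, LF[5]=C('c')+0=2+0=2
L[6]='j': occ=0, LF[6]=C('j')+0=7+0=7
L[7]='f': occ=0, LF[7]=C('f')+0=4+0=4

Answer: 5 3 6 0 1 2 7 4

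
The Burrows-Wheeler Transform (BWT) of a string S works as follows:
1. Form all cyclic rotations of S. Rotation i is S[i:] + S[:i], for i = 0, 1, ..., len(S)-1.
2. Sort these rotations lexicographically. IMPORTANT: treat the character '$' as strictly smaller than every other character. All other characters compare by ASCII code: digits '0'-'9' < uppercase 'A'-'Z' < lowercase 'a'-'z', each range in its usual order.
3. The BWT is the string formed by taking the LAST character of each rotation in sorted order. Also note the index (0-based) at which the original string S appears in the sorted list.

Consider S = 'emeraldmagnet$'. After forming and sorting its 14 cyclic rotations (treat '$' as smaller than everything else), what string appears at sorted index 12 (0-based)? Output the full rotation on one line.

Answer: raldmagnet$eme

Derivation:
All 14 rotations (rotation i = S[i:]+S[:i]):
  rot[0] = emeraldmagnet$
  rot[1] = meraldmagnet$e
  rot[2] = eraldmagnet$em
  rot[3] = raldmagnet$eme
  rot[4] = aldmagnet$emer
  rot[5] = ldmagnet$emera
  rot[6] = dmagnet$emeral
  rot[7] = magnet$emerald
  rot[8] = agnet$emeraldm
  rot[9] = gnet$emeraldma
  rot[10] = net$emeraldmag
  rot[11] = et$emeraldmagn
  rot[12] = t$emeraldmagne
  rot[13] = $emeraldmagnet
Sorted (with $ < everything):
  sorted[0] = $emeraldmagnet
  sorted[1] = agnet$emeraldm
  sorted[2] = aldmagnet$emer
  sorted[3] = dmagnet$emeral
  sorted[4] = emeraldmagnet$
  sorted[5] = eraldmagnet$em
  sorted[6] = et$emeraldmagn
  sorted[7] = gnet$emeraldma
  sorted[8] = ldmagnet$emera
  sorted[9] = magnet$emerald
  sorted[10] = meraldmagnet$e
  sorted[11] = net$emeraldmag
  sorted[12] = raldmagnet$eme
  sorted[13] = t$emeraldmagne
sorted[12] = raldmagnet$eme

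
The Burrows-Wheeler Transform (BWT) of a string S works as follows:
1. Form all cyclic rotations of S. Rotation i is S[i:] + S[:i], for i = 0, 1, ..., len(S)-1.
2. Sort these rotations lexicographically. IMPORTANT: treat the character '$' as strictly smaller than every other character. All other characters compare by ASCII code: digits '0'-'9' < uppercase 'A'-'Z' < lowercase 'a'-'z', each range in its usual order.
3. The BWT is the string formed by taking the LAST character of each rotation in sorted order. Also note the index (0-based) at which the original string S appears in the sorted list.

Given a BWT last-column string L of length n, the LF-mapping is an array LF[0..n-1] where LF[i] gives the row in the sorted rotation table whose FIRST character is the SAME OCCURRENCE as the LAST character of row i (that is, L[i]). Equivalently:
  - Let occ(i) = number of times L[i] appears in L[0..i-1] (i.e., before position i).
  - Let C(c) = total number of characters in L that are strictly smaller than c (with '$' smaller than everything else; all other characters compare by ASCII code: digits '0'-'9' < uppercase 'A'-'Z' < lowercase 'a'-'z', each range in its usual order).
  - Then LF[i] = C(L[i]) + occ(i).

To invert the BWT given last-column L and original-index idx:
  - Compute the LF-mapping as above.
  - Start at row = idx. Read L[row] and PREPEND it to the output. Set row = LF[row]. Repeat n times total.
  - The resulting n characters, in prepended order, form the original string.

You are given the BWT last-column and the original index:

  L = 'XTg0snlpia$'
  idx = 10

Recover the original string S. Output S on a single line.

LF mapping: 3 2 5 1 10 8 7 9 6 4 0
Walk LF starting at row 10, prepending L[row]:
  step 1: row=10, L[10]='$', prepend. Next row=LF[10]=0
  step 2: row=0, L[0]='X', prepend. Next row=LF[0]=3
  step 3: row=3, L[3]='0', prepend. Next row=LF[3]=1
  step 4: row=1, L[1]='T', prepend. Next row=LF[1]=2
  step 5: row=2, L[2]='g', prepend. Next row=LF[2]=5
  step 6: row=5, L[5]='n', prepend. Next row=LF[5]=8
  step 7: row=8, L[8]='i', prepend. Next row=LF[8]=6
  step 8: row=6, L[6]='l', prepend. Next row=LF[6]=7
  step 9: row=7, L[7]='p', prepend. Next row=LF[7]=9
  step 10: row=9, L[9]='a', prepend. Next row=LF[9]=4
  step 11: row=4, L[4]='s', prepend. Next row=LF[4]=10
Reversed output: saplingT0X$

Answer: saplingT0X$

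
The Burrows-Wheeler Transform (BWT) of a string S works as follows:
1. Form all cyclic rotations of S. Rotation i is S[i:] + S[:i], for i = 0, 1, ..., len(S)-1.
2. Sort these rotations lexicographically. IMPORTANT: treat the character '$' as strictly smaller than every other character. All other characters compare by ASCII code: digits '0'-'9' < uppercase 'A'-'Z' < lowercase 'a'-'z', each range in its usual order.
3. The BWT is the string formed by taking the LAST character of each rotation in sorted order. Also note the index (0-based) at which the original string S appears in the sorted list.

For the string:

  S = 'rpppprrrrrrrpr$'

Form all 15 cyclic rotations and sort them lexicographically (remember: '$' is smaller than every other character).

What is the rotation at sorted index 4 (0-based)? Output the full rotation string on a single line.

Answer: pr$rpppprrrrrrr

Derivation:
All 15 rotations (rotation i = S[i:]+S[:i]):
  rot[0] = rpppprrrrrrrpr$
  rot[1] = pppprrrrrrrpr$r
  rot[2] = ppprrrrrrrpr$rp
  rot[3] = pprrrrrrrpr$rpp
  rot[4] = prrrrrrrpr$rppp
  rot[5] = rrrrrrrpr$rpppp
  rot[6] = rrrrrrpr$rppppr
  rot[7] = rrrrrpr$rpppprr
  rot[8] = rrrrpr$rpppprrr
  rot[9] = rrrpr$rpppprrrr
  rot[10] = rrpr$rpppprrrrr
  rot[11] = rpr$rpppprrrrrr
  rot[12] = pr$rpppprrrrrrr
  rot[13] = r$rpppprrrrrrrp
  rot[14] = $rpppprrrrrrrpr
Sorted (with $ < everything):
  sorted[0] = $rpppprrrrrrrpr
  sorted[1] = pppprrrrrrrpr$r
  sorted[2] = ppprrrrrrrpr$rp
  sorted[3] = pprrrrrrrpr$rpp
  sorted[4] = pr$rpppprrrrrrr
  sorted[5] = prrrrrrrpr$rppp
  sorted[6] = r$rpppprrrrrrrp
  sorted[7] = rpppprrrrrrrpr$
  sorted[8] = rpr$rpppprrrrrr
  sorted[9] = rrpr$rpppprrrrr
  sorted[10] = rrrpr$rpppprrrr
  sorted[11] = rrrrpr$rpppprrr
  sorted[12] = rrrrrpr$rpppprr
  sorted[13] = rrrrrrpr$rppppr
  sorted[14] = rrrrrrrpr$rpppp
sorted[4] = pr$rpppprrrrrrr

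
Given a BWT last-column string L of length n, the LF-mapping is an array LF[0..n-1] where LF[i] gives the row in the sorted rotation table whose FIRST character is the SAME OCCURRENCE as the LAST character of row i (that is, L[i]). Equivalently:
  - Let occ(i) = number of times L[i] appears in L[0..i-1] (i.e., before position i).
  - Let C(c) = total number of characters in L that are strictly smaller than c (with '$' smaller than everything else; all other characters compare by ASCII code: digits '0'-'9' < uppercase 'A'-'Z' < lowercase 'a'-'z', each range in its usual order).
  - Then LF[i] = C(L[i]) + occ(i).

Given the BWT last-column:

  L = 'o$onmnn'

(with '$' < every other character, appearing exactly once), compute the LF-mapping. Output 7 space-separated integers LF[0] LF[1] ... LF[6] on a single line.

Answer: 5 0 6 2 1 3 4

Derivation:
Char counts: '$':1, 'm':1, 'n':3, 'o':2
C (first-col start): C('$')=0, C('m')=1, C('n')=2, C('o')=5
L[0]='o': occ=0, LF[0]=C('o')+0=5+0=5
L[1]='$': occ=0, LF[1]=C('$')+0=0+0=0
L[2]='o': occ=1, LF[2]=C('o')+1=5+1=6
L[3]='n': occ=0, LF[3]=C('n')+0=2+0=2
L[4]='m': occ=0, LF[4]=C('m')+0=1+0=1
L[5]='n': occ=1, LF[5]=C('n')+1=2+1=3
L[6]='n': occ=2, LF[6]=C('n')+2=2+2=4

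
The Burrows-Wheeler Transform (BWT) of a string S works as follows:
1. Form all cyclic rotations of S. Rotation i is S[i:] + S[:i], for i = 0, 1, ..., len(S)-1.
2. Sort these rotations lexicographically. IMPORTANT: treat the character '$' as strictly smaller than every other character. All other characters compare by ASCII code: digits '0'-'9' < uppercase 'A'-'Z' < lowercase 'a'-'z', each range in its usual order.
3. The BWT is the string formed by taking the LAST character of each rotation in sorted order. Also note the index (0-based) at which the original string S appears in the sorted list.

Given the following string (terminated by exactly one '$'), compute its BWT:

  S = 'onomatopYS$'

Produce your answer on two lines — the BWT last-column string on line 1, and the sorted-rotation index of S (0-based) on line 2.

Answer: SYpmoon$toa
7

Derivation:
All 11 rotations (rotation i = S[i:]+S[:i]):
  rot[0] = onomatopYS$
  rot[1] = nomatopYS$o
  rot[2] = omatopYS$on
  rot[3] = matopYS$ono
  rot[4] = atopYS$onom
  rot[5] = topYS$onoma
  rot[6] = opYS$onomat
  rot[7] = pYS$onomato
  rot[8] = YS$onomatop
  rot[9] = S$onomatopY
  rot[10] = $onomatopYS
Sorted (with $ < everything):
  sorted[0] = $onomatopYS  (last char: 'S')
  sorted[1] = S$onomatopY  (last char: 'Y')
  sorted[2] = YS$onomatop  (last char: 'p')
  sorted[3] = atopYS$onom  (last char: 'm')
  sorted[4] = matopYS$ono  (last char: 'o')
  sorted[5] = nomatopYS$o  (last char: 'o')
  sorted[6] = omatopYS$on  (last char: 'n')
  sorted[7] = onomatopYS$  (last char: '$')
  sorted[8] = opYS$onomat  (last char: 't')
  sorted[9] = pYS$onomato  (last char: 'o')
  sorted[10] = topYS$onoma  (last char: 'a')
Last column: SYpmoon$toa
Original string S is at sorted index 7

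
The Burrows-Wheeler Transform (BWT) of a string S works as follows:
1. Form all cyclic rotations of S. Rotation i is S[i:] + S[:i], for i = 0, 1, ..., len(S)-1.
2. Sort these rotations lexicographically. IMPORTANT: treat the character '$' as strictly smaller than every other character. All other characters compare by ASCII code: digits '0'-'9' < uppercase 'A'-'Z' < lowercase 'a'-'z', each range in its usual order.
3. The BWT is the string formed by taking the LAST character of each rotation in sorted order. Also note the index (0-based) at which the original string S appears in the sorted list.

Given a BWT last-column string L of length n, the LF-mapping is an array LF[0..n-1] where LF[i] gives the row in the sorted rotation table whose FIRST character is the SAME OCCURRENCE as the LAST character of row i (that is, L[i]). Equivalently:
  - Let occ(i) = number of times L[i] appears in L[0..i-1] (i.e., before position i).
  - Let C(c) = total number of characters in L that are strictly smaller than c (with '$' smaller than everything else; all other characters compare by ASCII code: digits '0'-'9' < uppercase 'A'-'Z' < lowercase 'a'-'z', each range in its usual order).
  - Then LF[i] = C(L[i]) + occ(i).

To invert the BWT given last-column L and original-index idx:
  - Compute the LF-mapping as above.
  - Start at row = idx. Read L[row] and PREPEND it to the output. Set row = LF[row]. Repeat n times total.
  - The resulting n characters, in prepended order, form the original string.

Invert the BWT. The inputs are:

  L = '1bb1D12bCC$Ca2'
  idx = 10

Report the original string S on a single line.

LF mapping: 1 11 12 2 9 3 4 13 6 7 0 8 10 5
Walk LF starting at row 10, prepending L[row]:
  step 1: row=10, L[10]='$', prepend. Next row=LF[10]=0
  step 2: row=0, L[0]='1', prepend. Next row=LF[0]=1
  step 3: row=1, L[1]='b', prepend. Next row=LF[1]=11
  step 4: row=11, L[11]='C', prepend. Next row=LF[11]=8
  step 5: row=8, L[8]='C', prepend. Next row=LF[8]=6
  step 6: row=6, L[6]='2', prepend. Next row=LF[6]=4
  step 7: row=4, L[4]='D', prepend. Next row=LF[4]=9
  step 8: row=9, L[9]='C', prepend. Next row=LF[9]=7
  step 9: row=7, L[7]='b', prepend. Next row=LF[7]=13
  step 10: row=13, L[13]='2', prepend. Next row=LF[13]=5
  step 11: row=5, L[5]='1', prepend. Next row=LF[5]=3
  step 12: row=3, L[3]='1', prepend. Next row=LF[3]=2
  step 13: row=2, L[2]='b', prepend. Next row=LF[2]=12
  step 14: row=12, L[12]='a', prepend. Next row=LF[12]=10
Reversed output: ab112bCD2CCb1$

Answer: ab112bCD2CCb1$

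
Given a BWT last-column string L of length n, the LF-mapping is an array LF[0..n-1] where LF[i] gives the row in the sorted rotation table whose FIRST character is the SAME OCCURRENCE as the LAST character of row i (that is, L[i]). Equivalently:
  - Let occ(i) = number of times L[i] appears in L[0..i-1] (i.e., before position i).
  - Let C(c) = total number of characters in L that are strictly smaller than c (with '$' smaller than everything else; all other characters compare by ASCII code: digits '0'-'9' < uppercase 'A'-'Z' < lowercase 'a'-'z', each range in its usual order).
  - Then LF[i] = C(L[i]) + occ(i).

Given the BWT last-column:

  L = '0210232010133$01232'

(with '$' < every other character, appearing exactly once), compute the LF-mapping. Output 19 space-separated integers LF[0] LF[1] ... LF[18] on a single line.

Answer: 1 10 6 2 11 15 12 3 7 4 8 16 17 0 5 9 13 18 14

Derivation:
Char counts: '$':1, '0':5, '1':4, '2':5, '3':4
C (first-col start): C('$')=0, C('0')=1, C('1')=6, C('2')=10, C('3')=15
L[0]='0': occ=0, LF[0]=C('0')+0=1+0=1
L[1]='2': occ=0, LF[1]=C('2')+0=10+0=10
L[2]='1': occ=0, LF[2]=C('1')+0=6+0=6
L[3]='0': occ=1, LF[3]=C('0')+1=1+1=2
L[4]='2': occ=1, LF[4]=C('2')+1=10+1=11
L[5]='3': occ=0, LF[5]=C('3')+0=15+0=15
L[6]='2': occ=2, LF[6]=C('2')+2=10+2=12
L[7]='0': occ=2, LF[7]=C('0')+2=1+2=3
L[8]='1': occ=1, LF[8]=C('1')+1=6+1=7
L[9]='0': occ=3, LF[9]=C('0')+3=1+3=4
L[10]='1': occ=2, LF[10]=C('1')+2=6+2=8
L[11]='3': occ=1, LF[11]=C('3')+1=15+1=16
L[12]='3': occ=2, LF[12]=C('3')+2=15+2=17
L[13]='$': occ=0, LF[13]=C('$')+0=0+0=0
L[14]='0': occ=4, LF[14]=C('0')+4=1+4=5
L[15]='1': occ=3, LF[15]=C('1')+3=6+3=9
L[16]='2': occ=3, LF[16]=C('2')+3=10+3=13
L[17]='3': occ=3, LF[17]=C('3')+3=15+3=18
L[18]='2': occ=4, LF[18]=C('2')+4=10+4=14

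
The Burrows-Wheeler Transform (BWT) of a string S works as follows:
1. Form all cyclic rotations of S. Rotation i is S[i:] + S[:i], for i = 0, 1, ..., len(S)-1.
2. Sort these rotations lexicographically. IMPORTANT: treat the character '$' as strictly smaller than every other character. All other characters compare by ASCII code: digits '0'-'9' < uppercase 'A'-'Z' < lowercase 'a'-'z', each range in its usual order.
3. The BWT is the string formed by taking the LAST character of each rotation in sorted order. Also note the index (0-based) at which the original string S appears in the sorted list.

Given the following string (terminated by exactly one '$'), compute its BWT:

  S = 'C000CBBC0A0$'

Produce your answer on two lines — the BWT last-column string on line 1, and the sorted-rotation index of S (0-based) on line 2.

All 12 rotations (rotation i = S[i:]+S[:i]):
  rot[0] = C000CBBC0A0$
  rot[1] = 000CBBC0A0$C
  rot[2] = 00CBBC0A0$C0
  rot[3] = 0CBBC0A0$C00
  rot[4] = CBBC0A0$C000
  rot[5] = BBC0A0$C000C
  rot[6] = BC0A0$C000CB
  rot[7] = C0A0$C000CBB
  rot[8] = 0A0$C000CBBC
  rot[9] = A0$C000CBBC0
  rot[10] = 0$C000CBBC0A
  rot[11] = $C000CBBC0A0
Sorted (with $ < everything):
  sorted[0] = $C000CBBC0A0  (last char: '0')
  sorted[1] = 0$C000CBBC0A  (last char: 'A')
  sorted[2] = 000CBBC0A0$C  (last char: 'C')
  sorted[3] = 00CBBC0A0$C0  (last char: '0')
  sorted[4] = 0A0$C000CBBC  (last char: 'C')
  sorted[5] = 0CBBC0A0$C00  (last char: '0')
  sorted[6] = A0$C000CBBC0  (last char: '0')
  sorted[7] = BBC0A0$C000C  (last char: 'C')
  sorted[8] = BC0A0$C000CB  (last char: 'B')
  sorted[9] = C000CBBC0A0$  (last char: '$')
  sorted[10] = C0A0$C000CBB  (last char: 'B')
  sorted[11] = CBBC0A0$C000  (last char: '0')
Last column: 0AC0C00CB$B0
Original string S is at sorted index 9

Answer: 0AC0C00CB$B0
9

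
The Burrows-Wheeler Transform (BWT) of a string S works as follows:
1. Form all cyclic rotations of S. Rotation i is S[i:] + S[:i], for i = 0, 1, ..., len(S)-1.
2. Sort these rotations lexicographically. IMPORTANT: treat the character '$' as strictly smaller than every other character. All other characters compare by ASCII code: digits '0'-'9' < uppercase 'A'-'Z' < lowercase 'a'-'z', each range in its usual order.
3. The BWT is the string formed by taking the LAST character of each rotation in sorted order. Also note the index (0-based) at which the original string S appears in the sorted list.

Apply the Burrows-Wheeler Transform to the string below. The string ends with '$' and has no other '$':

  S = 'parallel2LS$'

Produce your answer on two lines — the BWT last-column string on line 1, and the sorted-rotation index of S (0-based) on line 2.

Answer: Sl2Lrplela$a
10

Derivation:
All 12 rotations (rotation i = S[i:]+S[:i]):
  rot[0] = parallel2LS$
  rot[1] = arallel2LS$p
  rot[2] = rallel2LS$pa
  rot[3] = allel2LS$par
  rot[4] = llel2LS$para
  rot[5] = lel2LS$paral
  rot[6] = el2LS$parall
  rot[7] = l2LS$paralle
  rot[8] = 2LS$parallel
  rot[9] = LS$parallel2
  rot[10] = S$parallel2L
  rot[11] = $parallel2LS
Sorted (with $ < everything):
  sorted[0] = $parallel2LS  (last char: 'S')
  sorted[1] = 2LS$parallel  (last char: 'l')
  sorted[2] = LS$parallel2  (last char: '2')
  sorted[3] = S$parallel2L  (last char: 'L')
  sorted[4] = allel2LS$par  (last char: 'r')
  sorted[5] = arallel2LS$p  (last char: 'p')
  sorted[6] = el2LS$parall  (last char: 'l')
  sorted[7] = l2LS$paralle  (last char: 'e')
  sorted[8] = lel2LS$paral  (last char: 'l')
  sorted[9] = llel2LS$para  (last char: 'a')
  sorted[10] = parallel2LS$  (last char: '$')
  sorted[11] = rallel2LS$pa  (last char: 'a')
Last column: Sl2Lrplela$a
Original string S is at sorted index 10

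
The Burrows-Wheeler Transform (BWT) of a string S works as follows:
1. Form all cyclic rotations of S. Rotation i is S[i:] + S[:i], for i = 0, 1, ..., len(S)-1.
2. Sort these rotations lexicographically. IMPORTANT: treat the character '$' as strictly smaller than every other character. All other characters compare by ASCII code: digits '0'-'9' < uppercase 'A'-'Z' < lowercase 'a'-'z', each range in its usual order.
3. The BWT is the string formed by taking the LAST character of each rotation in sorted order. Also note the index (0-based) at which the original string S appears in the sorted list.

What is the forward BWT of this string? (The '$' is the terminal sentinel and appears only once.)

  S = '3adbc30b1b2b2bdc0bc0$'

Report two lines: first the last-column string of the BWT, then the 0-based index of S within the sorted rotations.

All 21 rotations (rotation i = S[i:]+S[:i]):
  rot[0] = 3adbc30b1b2b2bdc0bc0$
  rot[1] = adbc30b1b2b2bdc0bc0$3
  rot[2] = dbc30b1b2b2bdc0bc0$3a
  rot[3] = bc30b1b2b2bdc0bc0$3ad
  rot[4] = c30b1b2b2bdc0bc0$3adb
  rot[5] = 30b1b2b2bdc0bc0$3adbc
  rot[6] = 0b1b2b2bdc0bc0$3adbc3
  rot[7] = b1b2b2bdc0bc0$3adbc30
  rot[8] = 1b2b2bdc0bc0$3adbc30b
  rot[9] = b2b2bdc0bc0$3adbc30b1
  rot[10] = 2b2bdc0bc0$3adbc30b1b
  rot[11] = b2bdc0bc0$3adbc30b1b2
  rot[12] = 2bdc0bc0$3adbc30b1b2b
  rot[13] = bdc0bc0$3adbc30b1b2b2
  rot[14] = dc0bc0$3adbc30b1b2b2b
  rot[15] = c0bc0$3adbc30b1b2b2bd
  rot[16] = 0bc0$3adbc30b1b2b2bdc
  rot[17] = bc0$3adbc30b1b2b2bdc0
  rot[18] = c0$3adbc30b1b2b2bdc0b
  rot[19] = 0$3adbc30b1b2b2bdc0bc
  rot[20] = $3adbc30b1b2b2bdc0bc0
Sorted (with $ < everything):
  sorted[0] = $3adbc30b1b2b2bdc0bc0  (last char: '0')
  sorted[1] = 0$3adbc30b1b2b2bdc0bc  (last char: 'c')
  sorted[2] = 0b1b2b2bdc0bc0$3adbc3  (last char: '3')
  sorted[3] = 0bc0$3adbc30b1b2b2bdc  (last char: 'c')
  sorted[4] = 1b2b2bdc0bc0$3adbc30b  (last char: 'b')
  sorted[5] = 2b2bdc0bc0$3adbc30b1b  (last char: 'b')
  sorted[6] = 2bdc0bc0$3adbc30b1b2b  (last char: 'b')
  sorted[7] = 30b1b2b2bdc0bc0$3adbc  (last char: 'c')
  sorted[8] = 3adbc30b1b2b2bdc0bc0$  (last char: '$')
  sorted[9] = adbc30b1b2b2bdc0bc0$3  (last char: '3')
  sorted[10] = b1b2b2bdc0bc0$3adbc30  (last char: '0')
  sorted[11] = b2b2bdc0bc0$3adbc30b1  (last char: '1')
  sorted[12] = b2bdc0bc0$3adbc30b1b2  (last char: '2')
  sorted[13] = bc0$3adbc30b1b2b2bdc0  (last char: '0')
  sorted[14] = bc30b1b2b2bdc0bc0$3ad  (last char: 'd')
  sorted[15] = bdc0bc0$3adbc30b1b2b2  (last char: '2')
  sorted[16] = c0$3adbc30b1b2b2bdc0b  (last char: 'b')
  sorted[17] = c0bc0$3adbc30b1b2b2bd  (last char: 'd')
  sorted[18] = c30b1b2b2bdc0bc0$3adb  (last char: 'b')
  sorted[19] = dbc30b1b2b2bdc0bc0$3a  (last char: 'a')
  sorted[20] = dc0bc0$3adbc30b1b2b2b  (last char: 'b')
Last column: 0c3cbbbc$30120d2bdbab
Original string S is at sorted index 8

Answer: 0c3cbbbc$30120d2bdbab
8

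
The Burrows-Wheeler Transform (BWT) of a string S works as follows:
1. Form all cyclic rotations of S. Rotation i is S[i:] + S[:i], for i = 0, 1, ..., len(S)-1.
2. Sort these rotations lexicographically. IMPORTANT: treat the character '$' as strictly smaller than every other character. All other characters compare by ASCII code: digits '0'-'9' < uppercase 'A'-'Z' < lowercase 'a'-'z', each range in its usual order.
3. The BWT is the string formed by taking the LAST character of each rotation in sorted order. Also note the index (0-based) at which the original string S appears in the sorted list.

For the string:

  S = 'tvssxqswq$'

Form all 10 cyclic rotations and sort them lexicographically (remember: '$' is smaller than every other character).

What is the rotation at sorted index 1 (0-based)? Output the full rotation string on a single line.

All 10 rotations (rotation i = S[i:]+S[:i]):
  rot[0] = tvssxqswq$
  rot[1] = vssxqswq$t
  rot[2] = ssxqswq$tv
  rot[3] = sxqswq$tvs
  rot[4] = xqswq$tvss
  rot[5] = qswq$tvssx
  rot[6] = swq$tvssxq
  rot[7] = wq$tvssxqs
  rot[8] = q$tvssxqsw
  rot[9] = $tvssxqswq
Sorted (with $ < everything):
  sorted[0] = $tvssxqswq
  sorted[1] = q$tvssxqsw
  sorted[2] = qswq$tvssx
  sorted[3] = ssxqswq$tv
  sorted[4] = swq$tvssxq
  sorted[5] = sxqswq$tvs
  sorted[6] = tvssxqswq$
  sorted[7] = vssxqswq$t
  sorted[8] = wq$tvssxqs
  sorted[9] = xqswq$tvss
sorted[1] = q$tvssxqsw

Answer: q$tvssxqsw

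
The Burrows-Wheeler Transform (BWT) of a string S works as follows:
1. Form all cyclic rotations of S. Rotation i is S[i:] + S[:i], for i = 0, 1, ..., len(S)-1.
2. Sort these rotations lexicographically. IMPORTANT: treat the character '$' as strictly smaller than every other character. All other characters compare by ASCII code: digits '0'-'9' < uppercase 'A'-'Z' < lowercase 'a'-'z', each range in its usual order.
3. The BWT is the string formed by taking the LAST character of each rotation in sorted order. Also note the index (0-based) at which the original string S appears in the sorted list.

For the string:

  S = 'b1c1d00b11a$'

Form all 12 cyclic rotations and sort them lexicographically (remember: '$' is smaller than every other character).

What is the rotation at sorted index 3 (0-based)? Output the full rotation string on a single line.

All 12 rotations (rotation i = S[i:]+S[:i]):
  rot[0] = b1c1d00b11a$
  rot[1] = 1c1d00b11a$b
  rot[2] = c1d00b11a$b1
  rot[3] = 1d00b11a$b1c
  rot[4] = d00b11a$b1c1
  rot[5] = 00b11a$b1c1d
  rot[6] = 0b11a$b1c1d0
  rot[7] = b11a$b1c1d00
  rot[8] = 11a$b1c1d00b
  rot[9] = 1a$b1c1d00b1
  rot[10] = a$b1c1d00b11
  rot[11] = $b1c1d00b11a
Sorted (with $ < everything):
  sorted[0] = $b1c1d00b11a
  sorted[1] = 00b11a$b1c1d
  sorted[2] = 0b11a$b1c1d0
  sorted[3] = 11a$b1c1d00b
  sorted[4] = 1a$b1c1d00b1
  sorted[5] = 1c1d00b11a$b
  sorted[6] = 1d00b11a$b1c
  sorted[7] = a$b1c1d00b11
  sorted[8] = b11a$b1c1d00
  sorted[9] = b1c1d00b11a$
  sorted[10] = c1d00b11a$b1
  sorted[11] = d00b11a$b1c1
sorted[3] = 11a$b1c1d00b

Answer: 11a$b1c1d00b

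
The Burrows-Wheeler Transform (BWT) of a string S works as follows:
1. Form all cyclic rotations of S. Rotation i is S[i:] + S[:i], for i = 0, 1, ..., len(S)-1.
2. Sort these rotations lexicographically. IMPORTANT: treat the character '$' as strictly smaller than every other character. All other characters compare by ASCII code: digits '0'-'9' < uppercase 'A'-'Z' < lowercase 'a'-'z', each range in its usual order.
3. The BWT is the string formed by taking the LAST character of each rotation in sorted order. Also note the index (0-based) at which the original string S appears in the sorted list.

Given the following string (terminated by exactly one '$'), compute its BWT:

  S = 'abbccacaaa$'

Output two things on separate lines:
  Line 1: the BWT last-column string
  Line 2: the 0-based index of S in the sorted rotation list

All 11 rotations (rotation i = S[i:]+S[:i]):
  rot[0] = abbccacaaa$
  rot[1] = bbccacaaa$a
  rot[2] = bccacaaa$ab
  rot[3] = ccacaaa$abb
  rot[4] = cacaaa$abbc
  rot[5] = acaaa$abbcc
  rot[6] = caaa$abbcca
  rot[7] = aaa$abbccac
  rot[8] = aa$abbccaca
  rot[9] = a$abbccacaa
  rot[10] = $abbccacaaa
Sorted (with $ < everything):
  sorted[0] = $abbccacaaa  (last char: 'a')
  sorted[1] = a$abbccacaa  (last char: 'a')
  sorted[2] = aa$abbccaca  (last char: 'a')
  sorted[3] = aaa$abbccac  (last char: 'c')
  sorted[4] = abbccacaaa$  (last char: '$')
  sorted[5] = acaaa$abbcc  (last char: 'c')
  sorted[6] = bbccacaaa$a  (last char: 'a')
  sorted[7] = bccacaaa$ab  (last char: 'b')
  sorted[8] = caaa$abbcca  (last char: 'a')
  sorted[9] = cacaaa$abbc  (last char: 'c')
  sorted[10] = ccacaaa$abb  (last char: 'b')
Last column: aaac$cabacb
Original string S is at sorted index 4

Answer: aaac$cabacb
4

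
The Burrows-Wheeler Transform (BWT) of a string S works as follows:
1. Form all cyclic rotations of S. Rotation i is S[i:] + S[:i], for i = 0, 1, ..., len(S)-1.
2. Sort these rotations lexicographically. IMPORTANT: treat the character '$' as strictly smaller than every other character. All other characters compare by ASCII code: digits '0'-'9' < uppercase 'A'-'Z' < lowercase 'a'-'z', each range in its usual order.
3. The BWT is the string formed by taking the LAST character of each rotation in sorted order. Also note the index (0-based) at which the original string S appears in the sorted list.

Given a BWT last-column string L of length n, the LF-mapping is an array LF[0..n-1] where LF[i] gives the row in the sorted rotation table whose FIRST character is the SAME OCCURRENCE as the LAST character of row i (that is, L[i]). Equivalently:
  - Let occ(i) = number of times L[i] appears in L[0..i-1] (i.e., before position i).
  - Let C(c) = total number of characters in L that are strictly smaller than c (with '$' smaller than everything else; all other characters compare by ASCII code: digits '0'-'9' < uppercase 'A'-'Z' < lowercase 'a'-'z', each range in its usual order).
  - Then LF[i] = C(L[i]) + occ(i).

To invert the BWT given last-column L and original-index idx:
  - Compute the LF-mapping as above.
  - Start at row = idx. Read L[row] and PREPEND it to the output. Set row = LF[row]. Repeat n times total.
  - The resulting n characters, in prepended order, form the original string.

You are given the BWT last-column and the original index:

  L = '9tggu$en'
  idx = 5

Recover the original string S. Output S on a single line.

LF mapping: 1 6 3 4 7 0 2 5
Walk LF starting at row 5, prepending L[row]:
  step 1: row=5, L[5]='$', prepend. Next row=LF[5]=0
  step 2: row=0, L[0]='9', prepend. Next row=LF[0]=1
  step 3: row=1, L[1]='t', prepend. Next row=LF[1]=6
  step 4: row=6, L[6]='e', prepend. Next row=LF[6]=2
  step 5: row=2, L[2]='g', prepend. Next row=LF[2]=3
  step 6: row=3, L[3]='g', prepend. Next row=LF[3]=4
  step 7: row=4, L[4]='u', prepend. Next row=LF[4]=7
  step 8: row=7, L[7]='n', prepend. Next row=LF[7]=5
Reversed output: nugget9$

Answer: nugget9$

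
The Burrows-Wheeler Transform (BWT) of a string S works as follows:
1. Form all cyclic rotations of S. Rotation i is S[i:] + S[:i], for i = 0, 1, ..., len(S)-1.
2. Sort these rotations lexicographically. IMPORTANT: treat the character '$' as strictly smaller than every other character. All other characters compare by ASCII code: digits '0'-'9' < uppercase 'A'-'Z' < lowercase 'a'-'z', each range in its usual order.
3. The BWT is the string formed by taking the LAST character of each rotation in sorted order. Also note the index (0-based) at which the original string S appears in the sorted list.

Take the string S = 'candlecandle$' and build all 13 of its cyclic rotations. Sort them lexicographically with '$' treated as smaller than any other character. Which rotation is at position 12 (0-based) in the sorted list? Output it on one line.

All 13 rotations (rotation i = S[i:]+S[:i]):
  rot[0] = candlecandle$
  rot[1] = andlecandle$c
  rot[2] = ndlecandle$ca
  rot[3] = dlecandle$can
  rot[4] = lecandle$cand
  rot[5] = ecandle$candl
  rot[6] = candle$candle
  rot[7] = andle$candlec
  rot[8] = ndle$candleca
  rot[9] = dle$candlecan
  rot[10] = le$candlecand
  rot[11] = e$candlecandl
  rot[12] = $candlecandle
Sorted (with $ < everything):
  sorted[0] = $candlecandle
  sorted[1] = andle$candlec
  sorted[2] = andlecandle$c
  sorted[3] = candle$candle
  sorted[4] = candlecandle$
  sorted[5] = dle$candlecan
  sorted[6] = dlecandle$can
  sorted[7] = e$candlecandl
  sorted[8] = ecandle$candl
  sorted[9] = le$candlecand
  sorted[10] = lecandle$cand
  sorted[11] = ndle$candleca
  sorted[12] = ndlecandle$ca
sorted[12] = ndlecandle$ca

Answer: ndlecandle$ca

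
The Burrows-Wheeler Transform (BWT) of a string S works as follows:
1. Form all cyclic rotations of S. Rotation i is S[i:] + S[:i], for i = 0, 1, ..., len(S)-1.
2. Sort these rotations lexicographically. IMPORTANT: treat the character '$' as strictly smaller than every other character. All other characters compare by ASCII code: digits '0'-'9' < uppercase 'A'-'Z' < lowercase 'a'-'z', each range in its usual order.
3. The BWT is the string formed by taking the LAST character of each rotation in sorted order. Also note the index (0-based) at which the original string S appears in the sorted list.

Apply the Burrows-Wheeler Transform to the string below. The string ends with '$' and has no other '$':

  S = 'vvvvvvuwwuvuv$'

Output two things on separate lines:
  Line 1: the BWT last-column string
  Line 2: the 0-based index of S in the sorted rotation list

All 14 rotations (rotation i = S[i:]+S[:i]):
  rot[0] = vvvvvvuwwuvuv$
  rot[1] = vvvvvuwwuvuv$v
  rot[2] = vvvvuwwuvuv$vv
  rot[3] = vvvuwwuvuv$vvv
  rot[4] = vvuwwuvuv$vvvv
  rot[5] = vuwwuvuv$vvvvv
  rot[6] = uwwuvuv$vvvvvv
  rot[7] = wwuvuv$vvvvvvu
  rot[8] = wuvuv$vvvvvvuw
  rot[9] = uvuv$vvvvvvuww
  rot[10] = vuv$vvvvvvuwwu
  rot[11] = uv$vvvvvvuwwuv
  rot[12] = v$vvvvvvuwwuvu
  rot[13] = $vvvvvvuwwuvuv
Sorted (with $ < everything):
  sorted[0] = $vvvvvvuwwuvuv  (last char: 'v')
  sorted[1] = uv$vvvvvvuwwuv  (last char: 'v')
  sorted[2] = uvuv$vvvvvvuww  (last char: 'w')
  sorted[3] = uwwuvuv$vvvvvv  (last char: 'v')
  sorted[4] = v$vvvvvvuwwuvu  (last char: 'u')
  sorted[5] = vuv$vvvvvvuwwu  (last char: 'u')
  sorted[6] = vuwwuvuv$vvvvv  (last char: 'v')
  sorted[7] = vvuwwuvuv$vvvv  (last char: 'v')
  sorted[8] = vvvuwwuvuv$vvv  (last char: 'v')
  sorted[9] = vvvvuwwuvuv$vv  (last char: 'v')
  sorted[10] = vvvvvuwwuvuv$v  (last char: 'v')
  sorted[11] = vvvvvvuwwuvuv$  (last char: '$')
  sorted[12] = wuvuv$vvvvvvuw  (last char: 'w')
  sorted[13] = wwuvuv$vvvvvvu  (last char: 'u')
Last column: vvwvuuvvvvv$wu
Original string S is at sorted index 11

Answer: vvwvuuvvvvv$wu
11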